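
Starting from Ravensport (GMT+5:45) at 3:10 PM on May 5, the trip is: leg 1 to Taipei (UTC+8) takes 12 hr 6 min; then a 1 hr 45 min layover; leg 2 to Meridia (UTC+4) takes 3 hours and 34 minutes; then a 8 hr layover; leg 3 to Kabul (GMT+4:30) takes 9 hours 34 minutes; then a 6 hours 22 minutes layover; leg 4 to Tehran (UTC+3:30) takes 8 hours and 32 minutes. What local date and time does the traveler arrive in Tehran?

2:48 PM on May 7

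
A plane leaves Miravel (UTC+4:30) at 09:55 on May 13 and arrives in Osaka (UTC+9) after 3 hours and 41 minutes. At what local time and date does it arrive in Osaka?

Osaka is 4:30 ahead of Miravel.
After 3 hours 41 minutes it is 13:36 in Miravel.
Shift by the zone difference: 13:36 + 4:30 = 18:06 on May 13 in Osaka.

18:06 on May 13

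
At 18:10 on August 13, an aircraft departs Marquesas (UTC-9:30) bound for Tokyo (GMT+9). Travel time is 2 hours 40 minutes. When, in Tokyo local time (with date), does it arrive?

Convert departure to UTC: 18:10 + 9:30 = 03:40 UTC on Aug 14.
Add 2 hours and 40 minutes travel time → 06:20 UTC.
Tokyo is UTC+9:00, so local arrival = 06:20 + 9:00 = 15:20 on Aug 14.

15:20 on Aug 14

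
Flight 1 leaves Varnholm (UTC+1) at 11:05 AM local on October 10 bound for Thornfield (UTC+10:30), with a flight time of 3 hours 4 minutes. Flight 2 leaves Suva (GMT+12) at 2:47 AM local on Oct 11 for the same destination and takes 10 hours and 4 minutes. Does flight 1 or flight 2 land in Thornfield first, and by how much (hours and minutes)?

Flight 1 in UTC: 11:05 AM − 1:00 = 10:05 AM on Oct 10.
+3 hours and 4 minutes → arrive 1:09 PM UTC on Oct 10.
Flight 2 in UTC: 2:47 AM − 12:00 = 2:47 PM on Oct 10.
+10 hours and 4 minutes → arrive 12:51 AM UTC on Oct 11.
Flight 1 lands earlier by 11 hours 42 minutes.

the first, by 11 hours 42 minutes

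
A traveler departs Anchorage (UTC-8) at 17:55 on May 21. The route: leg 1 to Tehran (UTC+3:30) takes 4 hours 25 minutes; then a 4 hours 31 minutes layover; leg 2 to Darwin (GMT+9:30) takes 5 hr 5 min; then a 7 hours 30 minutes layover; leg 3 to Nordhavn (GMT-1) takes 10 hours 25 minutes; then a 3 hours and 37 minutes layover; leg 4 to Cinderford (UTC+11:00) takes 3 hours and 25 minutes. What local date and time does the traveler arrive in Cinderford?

Convert departure to UTC: 17:55 + 8:00 = 01:55 UTC on May 22.
Add 4 hours 25 minutes leg 1 → 06:20 UTC.
Add 4 hours and 31 minutes layover in Tehran → 10:51 UTC.
Add 5 hours and 5 minutes leg 2 → 15:56 UTC.
Add 7 hours and 30 minutes layover in Darwin → 23:26 UTC.
Add 10 hours and 25 minutes leg 3 → 09:51 UTC (May 23).
Add 3 hours and 37 minutes layover in Nordhavn → 13:28 UTC.
Add 3 hours and 25 minutes leg 4 → 16:53 UTC.
Cinderford is UTC+11:00, so local arrival = 16:53 + 11:00 = 03:53 on May 24.

03:53 on May 24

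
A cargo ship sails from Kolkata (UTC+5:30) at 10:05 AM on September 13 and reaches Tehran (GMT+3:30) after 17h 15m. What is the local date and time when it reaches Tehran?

1:20 AM on Sep 14

Convert departure to UTC: 10:05 AM − 5:30 = 4:35 AM UTC on Sep 13.
Add 17 hours 15 minutes travel time → 9:50 PM UTC.
Tehran is UTC+3:30, so local arrival = 9:50 PM + 3:30 = 1:20 AM on Sep 14.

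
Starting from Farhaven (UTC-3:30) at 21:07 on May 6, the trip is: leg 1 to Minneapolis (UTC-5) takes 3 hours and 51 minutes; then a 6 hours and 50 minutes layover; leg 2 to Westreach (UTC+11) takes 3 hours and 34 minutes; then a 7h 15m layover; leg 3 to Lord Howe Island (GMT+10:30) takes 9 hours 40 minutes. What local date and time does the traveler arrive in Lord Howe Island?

18:17 on May 8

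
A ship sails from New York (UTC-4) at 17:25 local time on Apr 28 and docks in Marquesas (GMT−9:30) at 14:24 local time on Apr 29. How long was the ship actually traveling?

26 hours 29 minutes

Departure in UTC: 17:25 + 4:00 = 21:25 on Apr 28.
Arrival in UTC: 14:24 + 9:30 = 23:54 on Apr 29.
Elapsed = 23:54 − 21:25 (+1 day) = 26 hours 29 minutes.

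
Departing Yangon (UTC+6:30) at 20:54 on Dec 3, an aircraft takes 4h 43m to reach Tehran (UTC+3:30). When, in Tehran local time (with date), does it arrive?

Convert departure to UTC: 20:54 − 6:30 = 14:24 UTC on Dec 3.
Add 4 hours 43 minutes travel time → 19:07 UTC.
Tehran is UTC+3:30, so local arrival = 19:07 + 3:30 = 22:37 on Dec 3.

22:37 on December 3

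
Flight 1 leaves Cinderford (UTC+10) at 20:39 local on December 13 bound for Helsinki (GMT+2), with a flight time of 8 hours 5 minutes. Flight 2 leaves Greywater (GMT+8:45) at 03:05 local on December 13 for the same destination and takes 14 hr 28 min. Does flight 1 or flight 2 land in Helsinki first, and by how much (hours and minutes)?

Flight 1 in UTC: 20:39 − 10:00 = 10:39 on Dec 13.
+8 hours and 5 minutes → arrive 18:44 UTC on Dec 13.
Flight 2 in UTC: 03:05 − 8:45 = 18:20 on Dec 12.
+14 hours and 28 minutes → arrive 08:48 UTC on Dec 13.
Flight 2 lands earlier by 9 hours 56 minutes.

the second, by 9 hours 56 minutes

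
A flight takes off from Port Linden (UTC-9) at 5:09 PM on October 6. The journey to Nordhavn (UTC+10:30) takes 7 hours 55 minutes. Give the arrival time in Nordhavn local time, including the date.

Convert departure to UTC: 5:09 PM + 9:00 = 2:09 AM UTC on Oct 7.
Add 7 hours and 55 minutes travel time → 10:04 AM UTC.
Nordhavn is UTC+10:30, so local arrival = 10:04 AM + 10:30 = 8:34 PM on Oct 7.

8:34 PM on Oct 7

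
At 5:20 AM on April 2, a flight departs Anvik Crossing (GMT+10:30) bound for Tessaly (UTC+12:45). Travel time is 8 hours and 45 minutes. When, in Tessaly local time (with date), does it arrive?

Convert departure to UTC: 5:20 AM − 10:30 = 6:50 PM UTC on Apr 1.
Add 8 hours 45 minutes travel time → 3:35 AM UTC (Apr 2).
Tessaly is UTC+12:45, so local arrival = 3:35 AM + 12:45 = 4:20 PM on Apr 2.

4:20 PM on April 2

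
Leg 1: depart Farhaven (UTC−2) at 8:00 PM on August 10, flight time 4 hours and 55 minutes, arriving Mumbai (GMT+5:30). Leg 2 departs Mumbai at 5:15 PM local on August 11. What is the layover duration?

Convert departure to UTC: 8:00 PM + 2:00 = 10:00 PM UTC on Aug 10.
Add 4 hours 55 minutes flight time → 2:55 AM UTC (Aug 11).
Mumbai is UTC+5:30, so local arrival = 2:55 AM + 5:30 = 8:25 AM on Aug 11.
Layover = 5:15 PM − 8:25 AM = 8 hours 50 minutes.

8 hours 50 minutes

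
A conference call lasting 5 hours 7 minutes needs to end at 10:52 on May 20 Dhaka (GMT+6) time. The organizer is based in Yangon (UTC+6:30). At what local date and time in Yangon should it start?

Target end time in UTC: 10:52 − 6:00 = 04:52 on May 20.
Subtract 5 hours 7 minutes → start 23:45 UTC on May 19.
Yangon is UTC+6:30: 23:45 + 6:30 = 06:15 on May 20.

06:15 on May 20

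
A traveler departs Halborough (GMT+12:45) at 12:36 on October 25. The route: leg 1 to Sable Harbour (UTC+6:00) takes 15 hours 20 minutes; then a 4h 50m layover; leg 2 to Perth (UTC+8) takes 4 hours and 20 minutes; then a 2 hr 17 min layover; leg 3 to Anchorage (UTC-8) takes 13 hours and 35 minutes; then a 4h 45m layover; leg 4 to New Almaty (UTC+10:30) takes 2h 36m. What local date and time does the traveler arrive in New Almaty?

10:04 on Oct 27

Convert departure to UTC: 12:36 − 12:45 = 23:51 UTC on Oct 24.
Add 15 hours and 20 minutes leg 1 → 15:11 UTC (Oct 25).
Add 4 hours 50 minutes layover in Sable Harbour → 20:01 UTC.
Add 4 hours 20 minutes leg 2 → 00:21 UTC (Oct 26).
Add 2 hours 17 minutes layover in Perth → 02:38 UTC.
Add 13 hours and 35 minutes leg 3 → 16:13 UTC.
Add 4 hours 45 minutes layover in Anchorage → 20:58 UTC.
Add 2 hours 36 minutes leg 4 → 23:34 UTC.
New Almaty is UTC+10:30, so local arrival = 23:34 + 10:30 = 10:04 on Oct 27.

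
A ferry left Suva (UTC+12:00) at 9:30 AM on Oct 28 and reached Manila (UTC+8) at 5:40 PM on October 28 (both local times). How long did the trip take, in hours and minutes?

Manila is 4:00 behind Suva.
Clock-face elapsed time (ignoring zones) is 8 hours 10 minutes.
Actual elapsed = 8 hours 10 minutes + 4:00 = 12 hours 10 minutes.

12 hours 10 minutes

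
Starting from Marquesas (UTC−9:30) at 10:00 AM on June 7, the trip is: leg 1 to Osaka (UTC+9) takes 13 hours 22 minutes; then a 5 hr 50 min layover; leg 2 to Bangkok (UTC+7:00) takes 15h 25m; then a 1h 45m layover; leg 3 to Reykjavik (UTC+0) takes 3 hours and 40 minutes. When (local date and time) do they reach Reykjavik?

11:32 AM on June 9

Convert departure to UTC: 10:00 AM + 9:30 = 7:30 PM UTC on Jun 7.
Add 13 hours 22 minutes leg 1 → 8:52 AM UTC (Jun 8).
Add 5 hours and 50 minutes layover in Osaka → 2:42 PM UTC.
Add 15 hours 25 minutes leg 2 → 6:07 AM UTC (Jun 9).
Add 1 hour and 45 minutes layover in Bangkok → 7:52 AM UTC.
Add 3 hours and 40 minutes leg 3 → 11:32 AM UTC.
Reykjavik is UTC+0, so local arrival is the same: 11:32 AM on Jun 9.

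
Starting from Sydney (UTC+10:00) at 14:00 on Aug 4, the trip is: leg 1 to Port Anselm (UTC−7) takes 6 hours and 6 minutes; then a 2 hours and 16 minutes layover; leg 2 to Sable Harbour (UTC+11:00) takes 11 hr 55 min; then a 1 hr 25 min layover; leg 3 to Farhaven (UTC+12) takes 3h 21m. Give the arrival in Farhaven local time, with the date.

17:03 on Aug 5

Convert departure to UTC: 14:00 − 10:00 = 04:00 UTC on Aug 4.
Add 6 hours 6 minutes leg 1 → 10:06 UTC.
Add 2 hours 16 minutes layover in Port Anselm → 12:22 UTC.
Add 11 hours and 55 minutes leg 2 → 00:17 UTC (Aug 5).
Add 1 hour and 25 minutes layover in Sable Harbour → 01:42 UTC.
Add 3 hours and 21 minutes leg 3 → 05:03 UTC.
Farhaven is UTC+12:00, so local arrival = 05:03 + 12:00 = 17:03 on Aug 5.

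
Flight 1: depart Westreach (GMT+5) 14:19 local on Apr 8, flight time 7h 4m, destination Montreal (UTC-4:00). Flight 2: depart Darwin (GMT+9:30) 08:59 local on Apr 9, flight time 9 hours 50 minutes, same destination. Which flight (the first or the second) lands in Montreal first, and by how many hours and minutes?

Flight 1 in UTC: 14:19 − 5:00 = 09:19 on Apr 8.
+7 hours 4 minutes → arrive 16:23 UTC on Apr 8.
Flight 2 in UTC: 08:59 − 9:30 = 23:29 on Apr 8.
+9 hours and 50 minutes → arrive 09:19 UTC on Apr 9.
Flight 1 lands earlier by 16 hours 56 minutes.

the first, by 16 hours 56 minutes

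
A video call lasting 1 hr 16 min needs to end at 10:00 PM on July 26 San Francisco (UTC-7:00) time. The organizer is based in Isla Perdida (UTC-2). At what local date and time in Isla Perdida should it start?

Target end time in UTC: 10:00 PM + 7:00 = 5:00 AM on Jul 27.
Subtract 1 hour and 16 minutes → start 3:44 AM UTC on Jul 27.
Isla Perdida is UTC−2:00: 3:44 AM − 2:00 = 1:44 AM on Jul 27.

1:44 AM on Jul 27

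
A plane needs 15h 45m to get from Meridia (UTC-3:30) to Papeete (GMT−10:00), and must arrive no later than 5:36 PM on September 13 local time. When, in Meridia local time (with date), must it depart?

8:21 AM on Sep 13

Target arrival in UTC: 5:36 PM + 10:00 = 3:36 AM on Sep 14.
Subtract 15 hours 45 minutes → departure 11:51 AM UTC on Sep 13.
Meridia is UTC−3:30: 11:51 AM − 3:30 = 8:21 AM on Sep 13.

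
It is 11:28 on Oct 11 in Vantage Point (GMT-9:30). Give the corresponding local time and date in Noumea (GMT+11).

07:58 on October 12

In UTC: 11:28 + 9:30 = 20:58 on Oct 11.
Noumea is UTC+11:00: 20:58 + 11:00 = 07:58 on Oct 12.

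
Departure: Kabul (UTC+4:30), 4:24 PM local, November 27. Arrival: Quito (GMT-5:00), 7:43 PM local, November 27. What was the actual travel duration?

12 hours 49 minutes

Departure in UTC: 4:24 PM − 4:30 = 11:54 AM on Nov 27.
Arrival in UTC: 7:43 PM + 5:00 = 12:43 AM on Nov 28.
Elapsed = 12:43 AM − 11:54 AM (+1 day) = 12 hours 49 minutes.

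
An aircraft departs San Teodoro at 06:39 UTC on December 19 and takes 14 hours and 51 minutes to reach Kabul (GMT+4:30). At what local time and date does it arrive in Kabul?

02:00 on Dec 20

Departure is given in UTC: 06:39 on Dec 19.
Add 14 hours 51 minutes → 21:30 UTC.
Kabul is UTC+4:30: 21:30 + 4:30 = 02:00 on Dec 20.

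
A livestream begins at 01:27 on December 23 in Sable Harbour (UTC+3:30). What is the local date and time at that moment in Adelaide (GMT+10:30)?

In UTC: 01:27 − 3:30 = 21:57 on Dec 22.
Adelaide is UTC+10:30: 21:57 + 10:30 = 08:27 on Dec 23.

08:27 on Dec 23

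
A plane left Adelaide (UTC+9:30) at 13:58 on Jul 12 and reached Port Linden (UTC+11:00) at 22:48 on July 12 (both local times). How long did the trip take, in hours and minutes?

7 hours 20 minutes

Port Linden is 1:30 ahead of Adelaide.
Clock-face elapsed time (ignoring zones) is 8 hours 50 minutes.
Actual elapsed = 8 hours 50 minutes − 1:30 = 7 hours 20 minutes.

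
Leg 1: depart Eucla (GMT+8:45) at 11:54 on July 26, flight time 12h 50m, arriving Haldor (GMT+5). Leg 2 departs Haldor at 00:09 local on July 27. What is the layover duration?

3 hours 10 minutes

Convert departure to UTC: 11:54 − 8:45 = 03:09 UTC on Jul 26.
Add 12 hours and 50 minutes flight time → 15:59 UTC.
Haldor is UTC+5:00, so local arrival = 15:59 + 5:00 = 20:59 on Jul 26.
Layover = 00:09 − 20:59 (+1 day) = 3 hours 10 minutes.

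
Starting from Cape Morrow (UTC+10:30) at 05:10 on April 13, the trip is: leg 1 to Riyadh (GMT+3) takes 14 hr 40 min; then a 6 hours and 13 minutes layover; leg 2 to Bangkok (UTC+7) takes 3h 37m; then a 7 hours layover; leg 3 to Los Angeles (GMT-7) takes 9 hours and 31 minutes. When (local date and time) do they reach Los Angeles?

Convert departure to UTC: 05:10 − 10:30 = 18:40 UTC on Apr 12.
Add 14 hours 40 minutes leg 1 → 09:20 UTC (Apr 13).
Add 6 hours 13 minutes layover in Riyadh → 15:33 UTC.
Add 3 hours and 37 minutes leg 2 → 19:10 UTC.
Add 7 hours layover in Bangkok → 02:10 UTC (Apr 14).
Add 9 hours 31 minutes leg 3 → 11:41 UTC.
Los Angeles is UTC−7:00, so local arrival = 11:41 − 7:00 = 04:41 on Apr 14.

04:41 on April 14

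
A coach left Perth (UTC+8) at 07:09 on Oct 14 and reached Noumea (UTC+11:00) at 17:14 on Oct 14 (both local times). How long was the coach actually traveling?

7 hours 5 minutes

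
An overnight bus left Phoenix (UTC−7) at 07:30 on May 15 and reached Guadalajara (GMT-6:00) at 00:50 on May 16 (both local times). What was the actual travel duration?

16 hours 20 minutes

Departure in UTC: 07:30 + 7:00 = 14:30 on May 15.
Arrival in UTC: 00:50 + 6:00 = 06:50 on May 16.
Elapsed = 06:50 − 14:30 (+1 day) = 16 hours 20 minutes.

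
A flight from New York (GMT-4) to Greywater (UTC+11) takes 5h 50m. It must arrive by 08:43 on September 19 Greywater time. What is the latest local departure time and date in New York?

11:53 on September 18

Target arrival in UTC: 08:43 − 11:00 = 21:43 on Sep 18.
Subtract 5 hours 50 minutes → departure 15:53 UTC on Sep 18.
New York is UTC−4:00: 15:53 − 4:00 = 11:53 on Sep 18.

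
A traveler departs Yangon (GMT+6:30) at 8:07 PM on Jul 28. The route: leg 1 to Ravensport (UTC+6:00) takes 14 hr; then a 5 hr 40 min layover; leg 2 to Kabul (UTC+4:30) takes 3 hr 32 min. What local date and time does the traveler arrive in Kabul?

5:19 PM on July 29

Convert departure to UTC: 8:07 PM − 6:30 = 1:37 PM UTC on Jul 28.
Add 14 hours leg 1 → 3:37 AM UTC (Jul 29).
Add 5 hours and 40 minutes layover in Ravensport → 9:17 AM UTC.
Add 3 hours and 32 minutes leg 2 → 12:49 PM UTC.
Kabul is UTC+4:30, so local arrival = 12:49 PM + 4:30 = 5:19 PM on Jul 29.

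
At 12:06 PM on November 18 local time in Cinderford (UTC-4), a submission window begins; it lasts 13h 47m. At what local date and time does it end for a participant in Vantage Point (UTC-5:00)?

12:53 AM on November 19

Vantage Point is 1:00 behind Cinderford.
After 13 hours and 47 minutes it is 1:53 AM (Nov 19) in Cinderford.
Shift by the zone difference: 1:53 AM − 1:00 = 12:53 AM on Nov 19 in Vantage Point.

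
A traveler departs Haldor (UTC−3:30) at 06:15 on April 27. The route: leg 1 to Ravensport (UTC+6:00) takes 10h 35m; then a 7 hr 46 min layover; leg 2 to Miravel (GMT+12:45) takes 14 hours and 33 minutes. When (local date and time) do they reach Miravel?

07:24 on Apr 29

Convert departure to UTC: 06:15 + 3:30 = 09:45 UTC on Apr 27.
Add 10 hours 35 minutes leg 1 → 20:20 UTC.
Add 7 hours and 46 minutes layover in Ravensport → 04:06 UTC (Apr 28).
Add 14 hours and 33 minutes leg 2 → 18:39 UTC.
Miravel is UTC+12:45, so local arrival = 18:39 + 12:45 = 07:24 on Apr 29.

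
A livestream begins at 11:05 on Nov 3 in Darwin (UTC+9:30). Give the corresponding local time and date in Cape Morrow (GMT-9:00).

Cape Morrow is 18:30 behind Darwin.
Shift by the zone difference: 11:05 − 18:30 = 16:35 on Nov 2 in Cape Morrow.

16:35 on November 2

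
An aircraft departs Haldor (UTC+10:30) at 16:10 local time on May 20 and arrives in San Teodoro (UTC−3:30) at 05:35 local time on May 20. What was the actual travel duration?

Departure in UTC: 16:10 − 10:30 = 05:40 on May 20.
Arrival in UTC: 05:35 + 3:30 = 09:05 on May 20.
Elapsed = 09:05 − 05:40 = 3 hours 25 minutes.

3 hours 25 minutes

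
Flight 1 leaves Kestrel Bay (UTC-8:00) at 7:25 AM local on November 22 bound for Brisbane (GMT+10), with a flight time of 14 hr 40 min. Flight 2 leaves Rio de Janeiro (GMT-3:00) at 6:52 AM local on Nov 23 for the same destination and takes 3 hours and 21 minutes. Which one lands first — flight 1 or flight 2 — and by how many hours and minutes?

Flight 1 in UTC: 7:25 AM + 8:00 = 3:25 PM on Nov 22.
+14 hours 40 minutes → arrive 6:05 AM UTC on Nov 23.
Flight 2 in UTC: 6:52 AM + 3:00 = 9:52 AM on Nov 23.
+3 hours and 21 minutes → arrive 1:13 PM UTC on Nov 23.
Flight 1 lands earlier by 7 hours 8 minutes.

the first, by 7 hours 8 minutes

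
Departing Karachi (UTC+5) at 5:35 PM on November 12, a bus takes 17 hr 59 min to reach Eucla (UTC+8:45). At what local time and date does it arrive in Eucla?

3:19 PM on Nov 13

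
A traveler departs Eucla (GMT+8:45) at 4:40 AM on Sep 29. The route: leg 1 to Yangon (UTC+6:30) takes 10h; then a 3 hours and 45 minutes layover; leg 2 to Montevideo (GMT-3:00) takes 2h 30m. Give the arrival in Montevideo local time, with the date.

9:10 AM on Sep 29

Convert departure to UTC: 4:40 AM − 8:45 = 7:55 PM UTC on Sep 28.
Add 10 hours leg 1 → 5:55 AM UTC (Sep 29).
Add 3 hours and 45 minutes layover in Yangon → 9:40 AM UTC.
Add 2 hours 30 minutes leg 2 → 12:10 PM UTC.
Montevideo is UTC−3:00, so local arrival = 12:10 PM − 3:00 = 9:10 AM on Sep 29.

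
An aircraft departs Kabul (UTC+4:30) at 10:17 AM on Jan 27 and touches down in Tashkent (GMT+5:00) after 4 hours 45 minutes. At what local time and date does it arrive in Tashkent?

Tashkent is 0:30 ahead of Kabul.
After 4 hours 45 minutes it is 3:02 PM in Kabul.
Shift by the zone difference: 3:02 PM + 0:30 = 3:32 PM on Jan 27 in Tashkent.

3:32 PM on January 27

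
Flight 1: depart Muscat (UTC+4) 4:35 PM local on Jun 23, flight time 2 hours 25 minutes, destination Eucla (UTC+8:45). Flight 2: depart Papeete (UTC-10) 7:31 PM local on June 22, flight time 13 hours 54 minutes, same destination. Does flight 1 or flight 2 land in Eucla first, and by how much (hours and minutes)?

the first, by 4 hours 25 minutes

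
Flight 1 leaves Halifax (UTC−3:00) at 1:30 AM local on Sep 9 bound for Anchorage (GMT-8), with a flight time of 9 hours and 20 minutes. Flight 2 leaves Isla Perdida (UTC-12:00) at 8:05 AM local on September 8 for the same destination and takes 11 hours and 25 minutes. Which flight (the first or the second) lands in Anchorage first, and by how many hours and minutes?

the second, by 6 hours 20 minutes

Flight 1 in UTC: 1:30 AM + 3:00 = 4:30 AM on Sep 9.
+9 hours 20 minutes → arrive 1:50 PM UTC on Sep 9.
Flight 2 in UTC: 8:05 AM + 12:00 = 8:05 PM on Sep 8.
+11 hours and 25 minutes → arrive 7:30 AM UTC on Sep 9.
Flight 2 lands earlier by 6 hours 20 minutes.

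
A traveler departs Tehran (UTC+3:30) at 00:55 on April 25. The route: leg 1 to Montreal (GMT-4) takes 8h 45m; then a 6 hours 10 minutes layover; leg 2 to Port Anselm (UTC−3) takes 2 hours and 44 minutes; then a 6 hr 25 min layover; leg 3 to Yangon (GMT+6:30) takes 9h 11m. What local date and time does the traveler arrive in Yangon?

Convert departure to UTC: 00:55 − 3:30 = 21:25 UTC on Apr 24.
Add 8 hours and 45 minutes leg 1 → 06:10 UTC (Apr 25).
Add 6 hours 10 minutes layover in Montreal → 12:20 UTC.
Add 2 hours and 44 minutes leg 2 → 15:04 UTC.
Add 6 hours and 25 minutes layover in Port Anselm → 21:29 UTC.
Add 9 hours 11 minutes leg 3 → 06:40 UTC (Apr 26).
Yangon is UTC+6:30, so local arrival = 06:40 + 6:30 = 13:10 on Apr 26.

13:10 on April 26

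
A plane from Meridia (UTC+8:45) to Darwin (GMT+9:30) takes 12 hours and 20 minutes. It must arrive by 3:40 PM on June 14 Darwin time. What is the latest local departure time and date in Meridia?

2:35 AM on Jun 14

Target arrival in UTC: 3:40 PM − 9:30 = 6:10 AM on Jun 14.
Subtract 12 hours and 20 minutes → departure 5:50 PM UTC on Jun 13.
Meridia is UTC+8:45: 5:50 PM + 8:45 = 2:35 AM on Jun 14.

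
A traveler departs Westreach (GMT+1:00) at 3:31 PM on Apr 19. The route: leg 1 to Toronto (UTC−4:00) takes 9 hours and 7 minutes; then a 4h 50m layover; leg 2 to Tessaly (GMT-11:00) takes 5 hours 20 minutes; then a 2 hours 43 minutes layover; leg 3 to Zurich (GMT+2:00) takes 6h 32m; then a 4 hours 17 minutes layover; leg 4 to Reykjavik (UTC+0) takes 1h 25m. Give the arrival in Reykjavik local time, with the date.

12:45 AM on Apr 21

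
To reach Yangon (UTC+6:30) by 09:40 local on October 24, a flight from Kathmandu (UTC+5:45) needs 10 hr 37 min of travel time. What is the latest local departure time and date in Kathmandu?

Target arrival in UTC: 09:40 − 6:30 = 03:10 on Oct 24.
Subtract 10 hours 37 minutes → departure 16:33 UTC on Oct 23.
Kathmandu is UTC+5:45: 16:33 + 5:45 = 22:18 on Oct 23.

22:18 on October 23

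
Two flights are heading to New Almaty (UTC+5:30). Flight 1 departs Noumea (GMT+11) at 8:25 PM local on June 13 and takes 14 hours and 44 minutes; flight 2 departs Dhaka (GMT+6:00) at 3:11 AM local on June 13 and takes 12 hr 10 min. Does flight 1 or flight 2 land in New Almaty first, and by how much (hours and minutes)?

Flight 1 in UTC: 8:25 PM − 11:00 = 9:25 AM on Jun 13.
+14 hours and 44 minutes → arrive 12:09 AM UTC on Jun 14.
Flight 2 in UTC: 3:11 AM − 6:00 = 9:11 PM on Jun 12.
+12 hours and 10 minutes → arrive 9:21 AM UTC on Jun 13.
Flight 2 lands earlier by 14 hours 48 minutes.

the second, by 14 hours 48 minutes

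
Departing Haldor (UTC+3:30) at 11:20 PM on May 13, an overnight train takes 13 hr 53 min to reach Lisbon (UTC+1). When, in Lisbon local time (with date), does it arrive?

10:43 AM on May 14

Convert departure to UTC: 11:20 PM − 3:30 = 7:50 PM UTC on May 13.
Add 13 hours 53 minutes travel time → 9:43 AM UTC (May 14).
Lisbon is UTC+1:00, so local arrival = 9:43 AM + 1:00 = 10:43 AM on May 14.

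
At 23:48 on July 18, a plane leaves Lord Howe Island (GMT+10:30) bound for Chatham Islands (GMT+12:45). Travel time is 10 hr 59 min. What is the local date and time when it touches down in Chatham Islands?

Chatham Islands is 2:15 ahead of Lord Howe Island.
After 10 hours and 59 minutes it is 10:47 (Jul 19) in Lord Howe Island.
Shift by the zone difference: 10:47 + 2:15 = 13:02 on Jul 19 in Chatham Islands.

13:02 on July 19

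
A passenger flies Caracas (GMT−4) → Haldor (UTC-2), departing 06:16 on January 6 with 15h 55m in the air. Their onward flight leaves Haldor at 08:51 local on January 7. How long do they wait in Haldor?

Convert departure to UTC: 06:16 + 4:00 = 10:16 UTC on Jan 6.
Add 15 hours 55 minutes flight time → 02:11 UTC (Jan 7).
Haldor is UTC−2:00, so local arrival = 02:11 − 2:00 = 00:11 on Jan 7.
Layover = 08:51 − 00:11 = 8 hours 40 minutes.

8 hours 40 minutes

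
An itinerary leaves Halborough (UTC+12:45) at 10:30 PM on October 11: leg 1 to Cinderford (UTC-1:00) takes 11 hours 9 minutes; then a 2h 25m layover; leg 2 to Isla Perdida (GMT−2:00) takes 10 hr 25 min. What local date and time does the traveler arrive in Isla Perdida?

7:44 AM on October 12

Convert departure to UTC: 10:30 PM − 12:45 = 9:45 AM UTC on Oct 11.
Add 11 hours 9 minutes leg 1 → 8:54 PM UTC.
Add 2 hours 25 minutes layover in Cinderford → 11:19 PM UTC.
Add 10 hours 25 minutes leg 2 → 9:44 AM UTC (Oct 12).
Isla Perdida is UTC−2:00, so local arrival = 9:44 AM − 2:00 = 7:44 AM on Oct 12.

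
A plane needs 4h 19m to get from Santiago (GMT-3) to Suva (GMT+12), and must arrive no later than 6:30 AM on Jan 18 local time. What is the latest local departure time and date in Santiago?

11:11 AM on January 17

Target arrival in UTC: 6:30 AM − 12:00 = 6:30 PM on Jan 17.
Subtract 4 hours and 19 minutes → departure 2:11 PM UTC on Jan 17.
Santiago is UTC−3:00: 2:11 PM − 3:00 = 11:11 AM on Jan 17.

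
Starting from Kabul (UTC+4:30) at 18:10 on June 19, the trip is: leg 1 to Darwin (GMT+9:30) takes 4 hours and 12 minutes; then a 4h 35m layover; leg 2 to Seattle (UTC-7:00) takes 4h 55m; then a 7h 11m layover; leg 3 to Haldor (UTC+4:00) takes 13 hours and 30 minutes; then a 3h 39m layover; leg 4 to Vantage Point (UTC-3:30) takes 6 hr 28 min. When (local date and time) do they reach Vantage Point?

Convert departure to UTC: 18:10 − 4:30 = 13:40 UTC on Jun 19.
Add 4 hours 12 minutes leg 1 → 17:52 UTC.
Add 4 hours 35 minutes layover in Darwin → 22:27 UTC.
Add 4 hours 55 minutes leg 2 → 03:22 UTC (Jun 20).
Add 7 hours 11 minutes layover in Seattle → 10:33 UTC.
Add 13 hours and 30 minutes leg 3 → 00:03 UTC (Jun 21).
Add 3 hours and 39 minutes layover in Haldor → 03:42 UTC.
Add 6 hours and 28 minutes leg 4 → 10:10 UTC.
Vantage Point is UTC−3:30, so local arrival = 10:10 − 3:30 = 06:40 on Jun 21.

06:40 on June 21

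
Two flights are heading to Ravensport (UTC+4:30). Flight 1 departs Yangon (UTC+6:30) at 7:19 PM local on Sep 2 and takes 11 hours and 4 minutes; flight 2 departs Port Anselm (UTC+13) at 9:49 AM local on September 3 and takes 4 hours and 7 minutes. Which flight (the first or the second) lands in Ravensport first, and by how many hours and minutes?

Flight 1 in UTC: 7:19 PM − 6:30 = 12:49 PM on Sep 2.
+11 hours and 4 minutes → arrive 11:53 PM UTC on Sep 2.
Flight 2 in UTC: 9:49 AM − 13:00 = 8:49 PM on Sep 2.
+4 hours 7 minutes → arrive 12:56 AM UTC on Sep 3.
Flight 1 lands earlier by 1 hour 3 minutes.

the first, by 1 hour 3 minutes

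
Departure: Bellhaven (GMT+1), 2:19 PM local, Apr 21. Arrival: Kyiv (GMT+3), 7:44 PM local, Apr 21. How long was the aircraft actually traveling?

3 hours 25 minutes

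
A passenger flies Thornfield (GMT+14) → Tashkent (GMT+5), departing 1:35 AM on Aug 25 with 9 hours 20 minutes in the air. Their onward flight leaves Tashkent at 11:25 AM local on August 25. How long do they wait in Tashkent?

9 hours 30 minutes

Convert departure to UTC: 1:35 AM − 14:00 = 11:35 AM UTC on Aug 24.
Add 9 hours and 20 minutes flight time → 8:55 PM UTC.
Tashkent is UTC+5:00, so local arrival = 8:55 PM + 5:00 = 1:55 AM on Aug 25.
Layover = 11:25 AM − 1:55 AM = 9 hours 30 minutes.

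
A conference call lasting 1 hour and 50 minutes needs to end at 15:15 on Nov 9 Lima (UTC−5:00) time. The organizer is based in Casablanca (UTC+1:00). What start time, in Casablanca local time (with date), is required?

19:25 on Nov 9

Target end time in UTC: 15:15 + 5:00 = 20:15 on Nov 9.
Subtract 1 hour and 50 minutes → start 18:25 UTC on Nov 9.
Casablanca is UTC+1:00: 18:25 + 1:00 = 19:25 on Nov 9.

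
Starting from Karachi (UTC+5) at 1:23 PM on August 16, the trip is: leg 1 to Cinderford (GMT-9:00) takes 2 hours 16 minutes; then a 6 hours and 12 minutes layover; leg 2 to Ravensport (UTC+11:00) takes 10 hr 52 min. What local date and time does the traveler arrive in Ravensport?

Convert departure to UTC: 1:23 PM − 5:00 = 8:23 AM UTC on Aug 16.
Add 2 hours 16 minutes leg 1 → 10:39 AM UTC.
Add 6 hours 12 minutes layover in Cinderford → 4:51 PM UTC.
Add 10 hours 52 minutes leg 2 → 3:43 AM UTC (Aug 17).
Ravensport is UTC+11:00, so local arrival = 3:43 AM + 11:00 = 2:43 PM on Aug 17.

2:43 PM on Aug 17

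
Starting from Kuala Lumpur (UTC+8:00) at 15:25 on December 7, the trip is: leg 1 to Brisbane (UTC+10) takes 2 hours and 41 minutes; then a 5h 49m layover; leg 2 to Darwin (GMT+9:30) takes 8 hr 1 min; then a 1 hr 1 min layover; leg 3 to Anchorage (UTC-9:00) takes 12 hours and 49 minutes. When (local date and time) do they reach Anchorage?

Convert departure to UTC: 15:25 − 8:00 = 07:25 UTC on Dec 7.
Add 2 hours 41 minutes leg 1 → 10:06 UTC.
Add 5 hours 49 minutes layover in Brisbane → 15:55 UTC.
Add 8 hours 1 minute leg 2 → 23:56 UTC.
Add 1 hour 1 minute layover in Darwin → 00:57 UTC (Dec 8).
Add 12 hours 49 minutes leg 3 → 13:46 UTC.
Anchorage is UTC−9:00, so local arrival = 13:46 − 9:00 = 04:46 on Dec 8.

04:46 on December 8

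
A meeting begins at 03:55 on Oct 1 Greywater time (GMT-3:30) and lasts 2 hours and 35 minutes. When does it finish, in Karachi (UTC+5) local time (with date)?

Karachi is 8:30 ahead of Greywater.
After 2 hours 35 minutes it is 06:30 in Greywater.
Shift by the zone difference: 06:30 + 8:30 = 15:00 on Oct 1 in Karachi.

15:00 on Oct 1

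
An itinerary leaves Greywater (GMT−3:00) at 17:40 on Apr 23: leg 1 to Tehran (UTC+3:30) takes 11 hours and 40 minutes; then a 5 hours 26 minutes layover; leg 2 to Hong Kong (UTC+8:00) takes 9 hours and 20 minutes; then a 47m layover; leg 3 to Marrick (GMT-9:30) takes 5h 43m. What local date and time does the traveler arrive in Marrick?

20:06 on Apr 24

Convert departure to UTC: 17:40 + 3:00 = 20:40 UTC on Apr 23.
Add 11 hours and 40 minutes leg 1 → 08:20 UTC (Apr 24).
Add 5 hours 26 minutes layover in Tehran → 13:46 UTC.
Add 9 hours and 20 minutes leg 2 → 23:06 UTC.
Add 47 minutes layover in Hong Kong → 23:53 UTC.
Add 5 hours and 43 minutes leg 3 → 05:36 UTC (Apr 25).
Marrick is UTC−9:30, so local arrival = 05:36 − 9:30 = 20:06 on Apr 24.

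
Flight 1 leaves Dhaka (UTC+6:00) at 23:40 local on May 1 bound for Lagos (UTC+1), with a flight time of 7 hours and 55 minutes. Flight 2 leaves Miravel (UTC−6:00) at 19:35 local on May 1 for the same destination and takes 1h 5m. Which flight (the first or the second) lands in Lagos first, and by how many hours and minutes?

Flight 1 in UTC: 23:40 − 6:00 = 17:40 on May 1.
+7 hours 55 minutes → arrive 01:35 UTC on May 2.
Flight 2 in UTC: 19:35 + 6:00 = 01:35 on May 2.
+1 hour and 5 minutes → arrive 02:40 UTC on May 2.
Flight 1 lands earlier by 1 hour 5 minutes.

the first, by 1 hour 5 minutes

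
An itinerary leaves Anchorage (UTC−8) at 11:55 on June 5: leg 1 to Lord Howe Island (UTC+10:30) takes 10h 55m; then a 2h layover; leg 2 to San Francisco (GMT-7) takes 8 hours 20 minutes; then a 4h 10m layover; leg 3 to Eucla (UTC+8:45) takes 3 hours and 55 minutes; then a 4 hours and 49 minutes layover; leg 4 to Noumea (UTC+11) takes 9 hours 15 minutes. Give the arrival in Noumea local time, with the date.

02:19 on June 8

Convert departure to UTC: 11:55 + 8:00 = 19:55 UTC on Jun 5.
Add 10 hours 55 minutes leg 1 → 06:50 UTC (Jun 6).
Add 2 hours layover in Lord Howe Island → 08:50 UTC.
Add 8 hours 20 minutes leg 2 → 17:10 UTC.
Add 4 hours and 10 minutes layover in San Francisco → 21:20 UTC.
Add 3 hours 55 minutes leg 3 → 01:15 UTC (Jun 7).
Add 4 hours 49 minutes layover in Eucla → 06:04 UTC.
Add 9 hours and 15 minutes leg 4 → 15:19 UTC.
Noumea is UTC+11:00, so local arrival = 15:19 + 11:00 = 02:19 on Jun 8.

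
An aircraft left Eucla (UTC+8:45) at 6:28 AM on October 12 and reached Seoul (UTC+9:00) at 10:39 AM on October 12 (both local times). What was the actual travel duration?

3 hours 56 minutes

Departure in UTC: 6:28 AM − 8:45 = 9:43 PM on Oct 11.
Arrival in UTC: 10:39 AM − 9:00 = 1:39 AM on Oct 12.
Elapsed = 1:39 AM − 9:43 PM (+1 day) = 3 hours 56 minutes.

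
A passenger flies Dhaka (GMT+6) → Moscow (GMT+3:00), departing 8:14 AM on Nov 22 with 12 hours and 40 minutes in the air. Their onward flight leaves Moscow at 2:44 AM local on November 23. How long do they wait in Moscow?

Convert departure to UTC: 8:14 AM − 6:00 = 2:14 AM UTC on Nov 22.
Add 12 hours and 40 minutes flight time → 2:54 PM UTC.
Moscow is UTC+3:00, so local arrival = 2:54 PM + 3:00 = 5:54 PM on Nov 22.
Layover = 2:44 AM − 5:54 PM (+1 day) = 8 hours 50 minutes.

8 hours 50 minutes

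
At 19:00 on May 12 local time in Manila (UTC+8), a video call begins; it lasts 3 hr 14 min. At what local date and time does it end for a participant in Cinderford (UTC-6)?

08:14 on May 12

Convert start to UTC: 19:00 − 8:00 = 11:00 UTC on May 12.
Add 3 hours 14 minutes duration → 14:14 UTC.
Cinderford is UTC−6:00, so local end time = 14:14 − 6:00 = 08:14 on May 12.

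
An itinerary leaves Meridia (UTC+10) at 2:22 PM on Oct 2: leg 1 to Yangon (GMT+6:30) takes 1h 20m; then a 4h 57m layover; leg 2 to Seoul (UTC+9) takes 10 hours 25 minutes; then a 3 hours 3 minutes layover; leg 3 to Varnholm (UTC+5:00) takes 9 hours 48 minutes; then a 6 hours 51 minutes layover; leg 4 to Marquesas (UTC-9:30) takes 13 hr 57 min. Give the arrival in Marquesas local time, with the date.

9:13 PM on October 3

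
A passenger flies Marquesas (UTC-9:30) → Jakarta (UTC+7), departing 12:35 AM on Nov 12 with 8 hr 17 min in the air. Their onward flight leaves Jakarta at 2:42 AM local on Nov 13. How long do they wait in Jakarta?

1 hour 20 minutes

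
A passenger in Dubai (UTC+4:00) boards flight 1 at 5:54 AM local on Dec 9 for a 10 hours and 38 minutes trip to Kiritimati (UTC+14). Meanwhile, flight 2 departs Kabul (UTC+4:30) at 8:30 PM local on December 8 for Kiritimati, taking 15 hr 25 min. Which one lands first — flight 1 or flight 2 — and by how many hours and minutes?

the second, by 5 hours 7 minutes

Flight 1 in UTC: 5:54 AM − 4:00 = 1:54 AM on Dec 9.
+10 hours and 38 minutes → arrive 12:32 PM UTC on Dec 9.
Flight 2 in UTC: 8:30 PM − 4:30 = 4:00 PM on Dec 8.
+15 hours and 25 minutes → arrive 7:25 AM UTC on Dec 9.
Flight 2 lands earlier by 5 hours 7 minutes.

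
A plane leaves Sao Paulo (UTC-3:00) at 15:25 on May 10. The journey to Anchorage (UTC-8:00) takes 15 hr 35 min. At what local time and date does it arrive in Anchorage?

Anchorage is 5:00 behind Sao Paulo.
After 15 hours 35 minutes it is 07:00 (May 11) in Sao Paulo.
Shift by the zone difference: 07:00 − 5:00 = 02:00 on May 11 in Anchorage.

02:00 on May 11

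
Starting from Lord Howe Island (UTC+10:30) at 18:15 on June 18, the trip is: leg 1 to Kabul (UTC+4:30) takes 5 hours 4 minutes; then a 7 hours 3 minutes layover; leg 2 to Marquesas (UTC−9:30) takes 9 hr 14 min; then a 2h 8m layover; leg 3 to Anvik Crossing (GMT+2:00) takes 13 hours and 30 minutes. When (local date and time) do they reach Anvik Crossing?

22:44 on Jun 19

Convert departure to UTC: 18:15 − 10:30 = 07:45 UTC on Jun 18.
Add 5 hours 4 minutes leg 1 → 12:49 UTC.
Add 7 hours 3 minutes layover in Kabul → 19:52 UTC.
Add 9 hours and 14 minutes leg 2 → 05:06 UTC (Jun 19).
Add 2 hours and 8 minutes layover in Marquesas → 07:14 UTC.
Add 13 hours and 30 minutes leg 3 → 20:44 UTC.
Anvik Crossing is UTC+2:00, so local arrival = 20:44 + 2:00 = 22:44 on Jun 19.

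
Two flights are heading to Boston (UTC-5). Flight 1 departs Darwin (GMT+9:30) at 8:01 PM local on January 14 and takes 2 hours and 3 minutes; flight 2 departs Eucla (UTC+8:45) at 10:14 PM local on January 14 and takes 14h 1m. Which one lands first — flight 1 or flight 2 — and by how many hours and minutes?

the first, by 14 hours 56 minutes

Flight 1 in UTC: 8:01 PM − 9:30 = 10:31 AM on Jan 14.
+2 hours and 3 minutes → arrive 12:34 PM UTC on Jan 14.
Flight 2 in UTC: 10:14 PM − 8:45 = 1:29 PM on Jan 14.
+14 hours 1 minute → arrive 3:30 AM UTC on Jan 15.
Flight 1 lands earlier by 14 hours 56 minutes.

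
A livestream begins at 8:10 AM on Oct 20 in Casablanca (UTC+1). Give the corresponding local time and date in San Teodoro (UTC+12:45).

7:55 PM on Oct 20

San Teodoro is 11:45 ahead of Casablanca.
Shift by the zone difference: 8:10 AM + 11:45 = 7:55 PM on Oct 20 in San Teodoro.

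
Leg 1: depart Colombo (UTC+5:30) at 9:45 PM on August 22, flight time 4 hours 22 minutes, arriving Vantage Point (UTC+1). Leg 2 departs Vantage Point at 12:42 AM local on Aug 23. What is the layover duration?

Convert departure to UTC: 9:45 PM − 5:30 = 4:15 PM UTC on Aug 22.
Add 4 hours and 22 minutes flight time → 8:37 PM UTC.
Vantage Point is UTC+1:00, so local arrival = 8:37 PM + 1:00 = 9:37 PM on Aug 22.
Layover = 12:42 AM − 9:37 PM (+1 day) = 3 hours 5 minutes.

3 hours 5 minutes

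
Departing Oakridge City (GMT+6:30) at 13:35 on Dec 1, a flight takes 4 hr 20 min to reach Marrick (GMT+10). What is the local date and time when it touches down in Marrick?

21:25 on December 1

Marrick is 3:30 ahead of Oakridge City.
After 4 hours 20 minutes it is 17:55 in Oakridge City.
Shift by the zone difference: 17:55 + 3:30 = 21:25 on Dec 1 in Marrick.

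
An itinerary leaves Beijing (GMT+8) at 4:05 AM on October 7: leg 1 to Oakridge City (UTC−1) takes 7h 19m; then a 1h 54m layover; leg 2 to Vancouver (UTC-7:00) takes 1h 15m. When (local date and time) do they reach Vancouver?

Convert departure to UTC: 4:05 AM − 8:00 = 8:05 PM UTC on Oct 6.
Add 7 hours and 19 minutes leg 1 → 3:24 AM UTC (Oct 7).
Add 1 hour and 54 minutes layover in Oakridge City → 5:18 AM UTC.
Add 1 hour 15 minutes leg 2 → 6:33 AM UTC.
Vancouver is UTC−7:00, so local arrival = 6:33 AM − 7:00 = 11:33 PM on Oct 6.

11:33 PM on Oct 6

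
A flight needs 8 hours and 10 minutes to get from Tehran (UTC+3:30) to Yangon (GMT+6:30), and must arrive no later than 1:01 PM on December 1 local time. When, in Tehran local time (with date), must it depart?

1:51 AM on December 1

Target arrival in UTC: 1:01 PM − 6:30 = 6:31 AM on Dec 1.
Subtract 8 hours and 10 minutes → departure 10:21 PM UTC on Nov 30.
Tehran is UTC+3:30: 10:21 PM + 3:30 = 1:51 AM on Dec 1.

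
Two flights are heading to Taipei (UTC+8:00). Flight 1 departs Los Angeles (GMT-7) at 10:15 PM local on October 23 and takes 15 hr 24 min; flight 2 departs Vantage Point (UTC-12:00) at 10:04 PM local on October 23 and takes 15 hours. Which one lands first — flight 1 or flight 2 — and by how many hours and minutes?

Flight 1 in UTC: 10:15 PM + 7:00 = 5:15 AM on Oct 24.
+15 hours and 24 minutes → arrive 8:39 PM UTC on Oct 24.
Flight 2 in UTC: 10:04 PM + 12:00 = 10:04 AM on Oct 24.
+15 hours → arrive 1:04 AM UTC on Oct 25.
Flight 1 lands earlier by 4 hours 25 minutes.

the first, by 4 hours 25 minutes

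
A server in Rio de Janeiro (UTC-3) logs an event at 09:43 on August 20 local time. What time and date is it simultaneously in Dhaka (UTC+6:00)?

Dhaka is 9:00 ahead of Rio de Janeiro.
Shift by the zone difference: 09:43 + 9:00 = 18:43 on Aug 20 in Dhaka.

18:43 on Aug 20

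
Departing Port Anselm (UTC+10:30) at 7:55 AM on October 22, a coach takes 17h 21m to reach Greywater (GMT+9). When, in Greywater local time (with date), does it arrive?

Convert departure to UTC: 7:55 AM − 10:30 = 9:25 PM UTC on Oct 21.
Add 17 hours and 21 minutes travel time → 2:46 PM UTC (Oct 22).
Greywater is UTC+9:00, so local arrival = 2:46 PM + 9:00 = 11:46 PM on Oct 22.

11:46 PM on October 22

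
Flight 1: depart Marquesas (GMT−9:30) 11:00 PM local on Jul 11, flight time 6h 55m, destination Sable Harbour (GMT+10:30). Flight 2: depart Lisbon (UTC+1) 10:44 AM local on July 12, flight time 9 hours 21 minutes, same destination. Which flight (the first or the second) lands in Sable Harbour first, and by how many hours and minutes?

the first, by 3 hours 40 minutes

Flight 1 in UTC: 11:00 PM + 9:30 = 8:30 AM on Jul 12.
+6 hours 55 minutes → arrive 3:25 PM UTC on Jul 12.
Flight 2 in UTC: 10:44 AM − 1:00 = 9:44 AM on Jul 12.
+9 hours 21 minutes → arrive 7:05 PM UTC on Jul 12.
Flight 1 lands earlier by 3 hours 40 minutes.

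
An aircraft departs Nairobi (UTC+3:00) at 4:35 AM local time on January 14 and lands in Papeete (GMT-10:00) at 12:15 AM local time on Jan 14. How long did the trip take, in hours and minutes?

Departure in UTC: 4:35 AM − 3:00 = 1:35 AM on Jan 14.
Arrival in UTC: 12:15 AM + 10:00 = 10:15 AM on Jan 14.
Elapsed = 10:15 AM − 1:35 AM = 8 hours 40 minutes.

8 hours 40 minutes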